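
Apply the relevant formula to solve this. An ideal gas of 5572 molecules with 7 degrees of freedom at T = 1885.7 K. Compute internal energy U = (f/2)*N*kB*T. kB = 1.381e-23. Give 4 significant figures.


Step 1: f/2 = 7/2 = 3.5
Step 2: N*kB*T = 5572*1.381e-23*1885.7 = 1.451e-16
Step 3: U = 3.5 * 1.451e-16 = 5.079e-16 J

5.079e-16


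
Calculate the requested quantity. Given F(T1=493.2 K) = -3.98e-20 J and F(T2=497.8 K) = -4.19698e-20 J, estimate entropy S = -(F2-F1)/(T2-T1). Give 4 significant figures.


Step 1: dF = F2 - F1 = -4.19698e-20 - (-3.98e-20) = -2.1698e-21 J
Step 2: dT = T2 - T1 = 497.8 - 493.2 = 4.6 K
Step 3: S = -dF/dT = -(-2.1698e-21)/4.6 = 4.717e-22 J/K

4.717e-22


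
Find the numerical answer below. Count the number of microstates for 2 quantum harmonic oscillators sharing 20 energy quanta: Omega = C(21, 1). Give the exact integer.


Step 1: Use binomial coefficient C(21, 1)
Step 2: Numerator = 21! / 20!
Step 3: Denominator = 1!
Step 4: Omega = 21

21


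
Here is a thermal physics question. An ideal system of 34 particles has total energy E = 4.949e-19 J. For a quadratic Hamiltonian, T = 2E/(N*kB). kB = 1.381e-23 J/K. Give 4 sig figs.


Step 1: Numerator = 2*E = 2*4.949e-19 = 9.898e-19 J
Step 2: Denominator = N*kB = 34*1.381e-23 = 4.695e-22
Step 3: T = 9.898e-19 / 4.695e-22 = 2108 K

2108


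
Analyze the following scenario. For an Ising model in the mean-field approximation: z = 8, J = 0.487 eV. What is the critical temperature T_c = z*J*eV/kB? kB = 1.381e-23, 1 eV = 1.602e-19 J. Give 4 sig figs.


Step 1: z*J = 8*0.487 = 3.896 eV
Step 2: Convert to Joules: 3.896*1.602e-19 = 6.241e-19 J
Step 3: T_c = 6.241e-19 / 1.381e-23 = 4.519e+04 K

4.519e+04


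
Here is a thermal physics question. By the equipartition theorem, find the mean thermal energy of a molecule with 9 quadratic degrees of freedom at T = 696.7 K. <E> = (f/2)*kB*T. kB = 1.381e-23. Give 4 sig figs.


Step 1: f/2 = 9/2 = 4.5
Step 2: kB*T = 1.381e-23 * 696.7 = 9.621e-21
Step 3: <E> = 4.5 * 9.621e-21 = 4.33e-20 J

4.33e-20


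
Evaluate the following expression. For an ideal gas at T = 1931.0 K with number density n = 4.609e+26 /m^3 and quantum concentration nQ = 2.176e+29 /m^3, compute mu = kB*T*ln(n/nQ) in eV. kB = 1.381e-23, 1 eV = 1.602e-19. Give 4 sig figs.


Step 1: n/nQ = 4.609e+26/2.176e+29 = 0.002118
Step 2: ln(n/nQ) = -6.157
Step 3: mu = kB*T*ln(n/nQ) = 2.667e-20*-6.157 = -1.642e-19 J
Step 4: Convert to eV: -1.642e-19/1.602e-19 = -1.025 eV

-1.025


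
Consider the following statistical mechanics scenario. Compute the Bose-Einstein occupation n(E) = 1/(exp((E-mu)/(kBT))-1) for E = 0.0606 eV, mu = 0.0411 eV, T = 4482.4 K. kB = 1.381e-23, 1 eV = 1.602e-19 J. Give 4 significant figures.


Step 1: (E - mu) = 0.0195 eV
Step 2: x = (E-mu)*eV/(kB*T) = 0.0195*1.602e-19/(1.381e-23*4482.4) = 0.05047
Step 3: exp(x) = 1.052
Step 4: n = 1/(exp(x)-1) = 19.32

19.32


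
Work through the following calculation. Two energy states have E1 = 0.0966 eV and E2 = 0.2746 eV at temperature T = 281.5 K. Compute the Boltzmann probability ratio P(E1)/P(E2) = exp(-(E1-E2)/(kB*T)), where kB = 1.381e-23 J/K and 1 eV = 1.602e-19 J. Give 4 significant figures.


Step 1: Compute energy difference dE = E1 - E2 = 0.0966 - 0.2746 = -0.178 eV
Step 2: Convert to Joules: dE_J = -0.178 * 1.602e-19 = -2.852e-20 J
Step 3: Compute exponent = -dE_J / (kB * T) = -(-2.852e-20) / (1.381e-23 * 281.5) = 7.335
Step 4: P(E1)/P(E2) = exp(7.335) = 1533

1533


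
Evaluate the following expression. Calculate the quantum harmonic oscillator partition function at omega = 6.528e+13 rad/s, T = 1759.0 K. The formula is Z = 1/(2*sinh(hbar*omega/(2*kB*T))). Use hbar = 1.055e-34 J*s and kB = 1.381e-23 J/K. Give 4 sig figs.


Step 1: Compute x = hbar*omega/(kB*T) = 1.055e-34*6.528e+13/(1.381e-23*1759.0) = 0.2835
Step 2: x/2 = 0.1418
Step 3: sinh(x/2) = 0.1422
Step 4: Z = 1/(2*0.1422) = 3.515

3.515


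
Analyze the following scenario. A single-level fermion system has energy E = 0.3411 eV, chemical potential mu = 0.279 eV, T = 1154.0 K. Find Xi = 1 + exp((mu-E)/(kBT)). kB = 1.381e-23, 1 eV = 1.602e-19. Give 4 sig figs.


Step 1: (mu - E) = 0.279 - 0.3411 = -0.0621 eV
Step 2: x = (mu-E)*eV/(kB*T) = -0.0621*1.602e-19/(1.381e-23*1154.0) = -0.6242
Step 3: exp(x) = 0.5357
Step 4: Xi = 1 + 0.5357 = 1.536

1.536


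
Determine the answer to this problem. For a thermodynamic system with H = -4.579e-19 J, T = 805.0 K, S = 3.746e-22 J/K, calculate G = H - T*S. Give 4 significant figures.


Step 1: T*S = 805.0 * 3.746e-22 = 3.016e-19 J
Step 2: G = H - T*S = -4.579e-19 - 3.016e-19
Step 3: G = -7.595e-19 J

-7.595e-19


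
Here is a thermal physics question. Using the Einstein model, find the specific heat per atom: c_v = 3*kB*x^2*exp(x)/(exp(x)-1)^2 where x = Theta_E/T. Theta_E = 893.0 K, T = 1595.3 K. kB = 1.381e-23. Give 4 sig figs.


Step 1: x = Theta_E/T = 893.0/1595.3 = 0.5598
Step 2: x^2 = 0.3133
Step 3: exp(x) = 1.75
Step 4: c_v = 3*1.381e-23*0.3133*1.75/(1.75-1)^2 = 4.036e-23

4.036e-23


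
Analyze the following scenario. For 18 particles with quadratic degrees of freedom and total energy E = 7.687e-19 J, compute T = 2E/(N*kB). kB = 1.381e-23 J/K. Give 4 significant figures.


Step 1: Numerator = 2*E = 2*7.687e-19 = 1.537e-18 J
Step 2: Denominator = N*kB = 18*1.381e-23 = 2.486e-22
Step 3: T = 1.537e-18 / 2.486e-22 = 6185 K

6185


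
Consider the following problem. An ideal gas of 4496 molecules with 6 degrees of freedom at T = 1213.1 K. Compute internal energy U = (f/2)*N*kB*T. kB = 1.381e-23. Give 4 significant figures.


Step 1: f/2 = 6/2 = 3.0
Step 2: N*kB*T = 4496*1.381e-23*1213.1 = 7.532e-17
Step 3: U = 3.0 * 7.532e-17 = 2.26e-16 J

2.26e-16


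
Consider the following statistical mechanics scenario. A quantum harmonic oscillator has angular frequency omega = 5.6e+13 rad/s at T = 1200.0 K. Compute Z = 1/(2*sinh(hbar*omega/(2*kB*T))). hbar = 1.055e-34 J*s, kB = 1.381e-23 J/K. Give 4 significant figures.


Step 1: Compute x = hbar*omega/(kB*T) = 1.055e-34*5.6e+13/(1.381e-23*1200.0) = 0.3565
Step 2: x/2 = 0.1783
Step 3: sinh(x/2) = 0.1792
Step 4: Z = 1/(2*0.1792) = 2.79

2.79


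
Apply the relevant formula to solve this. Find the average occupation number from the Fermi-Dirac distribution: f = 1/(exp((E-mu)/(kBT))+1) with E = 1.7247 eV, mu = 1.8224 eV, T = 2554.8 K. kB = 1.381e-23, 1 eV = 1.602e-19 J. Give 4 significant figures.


Step 1: (E - mu) = 1.7247 - 1.8224 = -0.0977 eV
Step 2: Convert: (E-mu)*eV = -1.565e-20 J
Step 3: x = (E-mu)*eV/(kB*T) = -0.4436
Step 4: f = 1/(exp(-0.4436)+1) = 0.6091

0.6091


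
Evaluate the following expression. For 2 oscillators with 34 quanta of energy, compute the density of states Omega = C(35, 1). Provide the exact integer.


Step 1: Use binomial coefficient C(35, 1)
Step 2: Numerator = 35! / 34!
Step 3: Denominator = 1!
Step 4: Omega = 35

35


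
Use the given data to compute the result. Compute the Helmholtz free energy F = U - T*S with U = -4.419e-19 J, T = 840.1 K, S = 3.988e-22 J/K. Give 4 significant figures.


Step 1: T*S = 840.1 * 3.988e-22 = 3.35e-19 J
Step 2: F = U - T*S = -4.419e-19 - 3.35e-19
Step 3: F = -7.769e-19 J

-7.769e-19


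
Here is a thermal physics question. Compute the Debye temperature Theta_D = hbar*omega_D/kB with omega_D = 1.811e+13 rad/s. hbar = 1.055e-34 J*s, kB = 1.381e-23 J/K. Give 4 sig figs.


Step 1: hbar*omega_D = 1.055e-34 * 1.811e+13 = 1.911e-21 J
Step 2: Theta_D = 1.911e-21 / 1.381e-23
Step 3: Theta_D = 138.3 K

138.3


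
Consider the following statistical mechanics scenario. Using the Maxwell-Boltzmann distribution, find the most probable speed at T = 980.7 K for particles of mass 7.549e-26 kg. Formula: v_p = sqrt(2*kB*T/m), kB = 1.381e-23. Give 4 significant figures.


Step 1: Numerator = 2*kB*T = 2*1.381e-23*980.7 = 2.709e-20
Step 2: Ratio = 2.709e-20 / 7.549e-26 = 3.588e+05
Step 3: v_p = sqrt(3.588e+05) = 599 m/s

599


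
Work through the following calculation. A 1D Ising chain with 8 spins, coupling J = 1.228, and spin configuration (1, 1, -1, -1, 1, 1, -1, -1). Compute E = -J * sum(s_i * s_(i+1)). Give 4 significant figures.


Step 1: Nearest-neighbor products: 1, -1, 1, -1, 1, -1, 1
Step 2: Sum of products = 1
Step 3: E = -1.228 * 1 = -1.228

-1.228


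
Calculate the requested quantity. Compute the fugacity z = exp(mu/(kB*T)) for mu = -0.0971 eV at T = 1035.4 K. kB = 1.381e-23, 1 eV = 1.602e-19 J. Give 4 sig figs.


Step 1: Convert mu to Joules: -0.0971*1.602e-19 = -1.556e-20 J
Step 2: kB*T = 1.381e-23*1035.4 = 1.43e-20 J
Step 3: mu/(kB*T) = -1.088
Step 4: z = exp(-1.088) = 0.3369

0.3369


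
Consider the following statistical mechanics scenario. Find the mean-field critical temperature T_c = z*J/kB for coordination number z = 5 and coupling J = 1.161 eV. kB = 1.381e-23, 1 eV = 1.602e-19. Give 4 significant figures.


Step 1: z*J = 5*1.161 = 5.805 eV
Step 2: Convert to Joules: 5.805*1.602e-19 = 9.3e-19 J
Step 3: T_c = 9.3e-19 / 1.381e-23 = 6.734e+04 K

6.734e+04


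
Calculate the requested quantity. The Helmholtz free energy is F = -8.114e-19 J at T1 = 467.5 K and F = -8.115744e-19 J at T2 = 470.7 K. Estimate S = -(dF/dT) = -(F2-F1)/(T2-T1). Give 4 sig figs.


Step 1: dF = F2 - F1 = -8.115744e-19 - (-8.114e-19) = -1.744e-22 J
Step 2: dT = T2 - T1 = 470.7 - 467.5 = 3.2 K
Step 3: S = -dF/dT = -(-1.744e-22)/3.2 = 5.45e-23 J/K

5.45e-23


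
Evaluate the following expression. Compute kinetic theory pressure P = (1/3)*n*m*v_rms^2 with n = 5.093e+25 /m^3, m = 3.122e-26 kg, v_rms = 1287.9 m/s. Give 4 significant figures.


Step 1: v_rms^2 = 1287.9^2 = 1.659e+06
Step 2: n*m = 5.093e+25*3.122e-26 = 1.59
Step 3: P = (1/3)*1.59*1.659e+06 = 8.791e+05 Pa

8.791e+05


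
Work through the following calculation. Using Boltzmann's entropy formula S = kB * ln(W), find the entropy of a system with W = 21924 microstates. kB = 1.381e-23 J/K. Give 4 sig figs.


Step 1: ln(W) = ln(21924) = 9.995
Step 2: S = kB * ln(W) = 1.381e-23 * 9.995
Step 3: S = 1.38e-22 J/K

1.38e-22


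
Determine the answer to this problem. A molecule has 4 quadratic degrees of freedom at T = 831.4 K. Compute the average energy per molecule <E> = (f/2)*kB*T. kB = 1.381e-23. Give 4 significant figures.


Step 1: f/2 = 4/2 = 2
Step 2: kB*T = 1.381e-23 * 831.4 = 1.148e-20
Step 3: <E> = 2 * 1.148e-20 = 2.296e-20 J

2.296e-20


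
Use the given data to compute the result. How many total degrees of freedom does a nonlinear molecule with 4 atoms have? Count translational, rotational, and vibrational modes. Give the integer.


Step 1: Translational DOF = 3
Step 2: Rotational DOF (nonlinear) = 3
Step 3: Vibrational DOF = 3*4 - 6 = 6
Step 4: Total = 3 + 3 + 6 = 12

12


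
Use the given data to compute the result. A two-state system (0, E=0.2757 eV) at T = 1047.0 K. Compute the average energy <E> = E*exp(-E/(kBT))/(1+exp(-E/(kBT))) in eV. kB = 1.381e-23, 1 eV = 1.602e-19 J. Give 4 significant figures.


Step 1: beta*E = 0.2757*1.602e-19/(1.381e-23*1047.0) = 3.055
Step 2: exp(-beta*E) = 0.04714
Step 3: <E> = 0.2757*0.04714/(1+0.04714) = 0.01241 eV

0.01241


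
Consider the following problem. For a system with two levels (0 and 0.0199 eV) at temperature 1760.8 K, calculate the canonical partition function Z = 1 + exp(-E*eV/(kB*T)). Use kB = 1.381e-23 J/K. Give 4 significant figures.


Step 1: Compute beta*E = E*eV/(kB*T) = 0.0199*1.602e-19/(1.381e-23*1760.8) = 0.1311
Step 2: exp(-beta*E) = exp(-0.1311) = 0.8771
Step 3: Z = 1 + 0.8771 = 1.877

1.877


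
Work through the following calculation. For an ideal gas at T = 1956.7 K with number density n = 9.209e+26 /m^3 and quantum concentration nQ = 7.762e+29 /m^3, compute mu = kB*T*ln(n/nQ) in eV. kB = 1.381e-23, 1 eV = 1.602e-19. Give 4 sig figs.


Step 1: n/nQ = 9.209e+26/7.762e+29 = 0.001186
Step 2: ln(n/nQ) = -6.737
Step 3: mu = kB*T*ln(n/nQ) = 2.702e-20*-6.737 = -1.82e-19 J
Step 4: Convert to eV: -1.82e-19/1.602e-19 = -1.136 eV

-1.136


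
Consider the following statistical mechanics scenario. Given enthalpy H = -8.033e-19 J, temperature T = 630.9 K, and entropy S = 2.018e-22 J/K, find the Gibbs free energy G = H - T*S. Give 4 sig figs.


Step 1: T*S = 630.9 * 2.018e-22 = 1.273e-19 J
Step 2: G = H - T*S = -8.033e-19 - 1.273e-19
Step 3: G = -9.306e-19 J

-9.306e-19


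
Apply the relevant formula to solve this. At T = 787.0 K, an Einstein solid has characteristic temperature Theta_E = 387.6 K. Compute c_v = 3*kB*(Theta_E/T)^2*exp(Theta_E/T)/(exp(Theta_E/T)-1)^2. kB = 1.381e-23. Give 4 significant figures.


Step 1: x = Theta_E/T = 387.6/787.0 = 0.4925
Step 2: x^2 = 0.2426
Step 3: exp(x) = 1.636
Step 4: c_v = 3*1.381e-23*0.2426*1.636/(1.636-1)^2 = 4.06e-23

4.06e-23


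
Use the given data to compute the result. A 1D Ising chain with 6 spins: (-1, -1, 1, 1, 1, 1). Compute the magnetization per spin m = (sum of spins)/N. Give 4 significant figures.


Step 1: Count up spins (+1): 4, down spins (-1): 2
Step 2: Total magnetization M = 4 - 2 = 2
Step 3: m = M/N = 2/6 = 0.3333

0.3333


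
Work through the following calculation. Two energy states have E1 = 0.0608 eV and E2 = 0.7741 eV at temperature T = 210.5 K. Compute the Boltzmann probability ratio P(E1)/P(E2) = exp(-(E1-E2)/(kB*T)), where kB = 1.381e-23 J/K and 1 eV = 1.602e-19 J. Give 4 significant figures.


Step 1: Compute energy difference dE = E1 - E2 = 0.0608 - 0.7741 = -0.7133 eV
Step 2: Convert to Joules: dE_J = -0.7133 * 1.602e-19 = -1.143e-19 J
Step 3: Compute exponent = -dE_J / (kB * T) = -(-1.143e-19) / (1.381e-23 * 210.5) = 39.31
Step 4: P(E1)/P(E2) = exp(39.31) = 1.179e+17

1.179e+17


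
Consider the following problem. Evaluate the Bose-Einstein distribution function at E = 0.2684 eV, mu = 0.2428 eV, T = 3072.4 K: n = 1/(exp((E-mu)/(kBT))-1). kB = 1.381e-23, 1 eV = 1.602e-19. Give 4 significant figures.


Step 1: (E - mu) = 0.0256 eV
Step 2: x = (E-mu)*eV/(kB*T) = 0.0256*1.602e-19/(1.381e-23*3072.4) = 0.09666
Step 3: exp(x) = 1.101
Step 4: n = 1/(exp(x)-1) = 9.854

9.854


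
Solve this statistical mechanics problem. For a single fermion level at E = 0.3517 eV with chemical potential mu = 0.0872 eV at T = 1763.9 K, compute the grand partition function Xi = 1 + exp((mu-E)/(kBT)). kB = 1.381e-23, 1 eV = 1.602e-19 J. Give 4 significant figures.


Step 1: (mu - E) = 0.0872 - 0.3517 = -0.2645 eV
Step 2: x = (mu-E)*eV/(kB*T) = -0.2645*1.602e-19/(1.381e-23*1763.9) = -1.739
Step 3: exp(x) = 0.1756
Step 4: Xi = 1 + 0.1756 = 1.176

1.176


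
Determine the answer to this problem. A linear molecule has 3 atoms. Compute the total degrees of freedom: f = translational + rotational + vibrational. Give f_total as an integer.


Step 1: Translational DOF = 3
Step 2: Rotational DOF (linear) = 2
Step 3: Vibrational DOF = 3*3 - 5 = 4
Step 4: Total = 3 + 2 + 4 = 9

9


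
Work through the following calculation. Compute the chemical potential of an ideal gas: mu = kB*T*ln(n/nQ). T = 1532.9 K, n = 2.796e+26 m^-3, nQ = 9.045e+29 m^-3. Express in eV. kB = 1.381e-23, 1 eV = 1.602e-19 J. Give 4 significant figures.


Step 1: n/nQ = 2.796e+26/9.045e+29 = 0.0003091
Step 2: ln(n/nQ) = -8.082
Step 3: mu = kB*T*ln(n/nQ) = 2.117e-20*-8.082 = -1.711e-19 J
Step 4: Convert to eV: -1.711e-19/1.602e-19 = -1.068 eV

-1.068


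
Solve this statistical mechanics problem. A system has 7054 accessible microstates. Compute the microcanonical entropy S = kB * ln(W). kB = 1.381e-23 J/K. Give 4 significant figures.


Step 1: ln(W) = ln(7054) = 8.861
Step 2: S = kB * ln(W) = 1.381e-23 * 8.861
Step 3: S = 1.224e-22 J/K

1.224e-22


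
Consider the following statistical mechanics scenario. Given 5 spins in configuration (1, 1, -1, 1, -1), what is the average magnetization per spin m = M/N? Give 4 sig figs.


Step 1: Count up spins (+1): 3, down spins (-1): 2
Step 2: Total magnetization M = 3 - 2 = 1
Step 3: m = M/N = 1/5 = 0.2

0.2


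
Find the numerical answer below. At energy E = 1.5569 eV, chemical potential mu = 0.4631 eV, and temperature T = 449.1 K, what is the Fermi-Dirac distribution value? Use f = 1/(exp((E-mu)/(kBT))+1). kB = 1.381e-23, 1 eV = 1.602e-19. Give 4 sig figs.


Step 1: (E - mu) = 1.5569 - 0.4631 = 1.094 eV
Step 2: Convert: (E-mu)*eV = 1.752e-19 J
Step 3: x = (E-mu)*eV/(kB*T) = 28.25
Step 4: f = 1/(exp(28.25)+1) = 5.369e-13

5.369e-13


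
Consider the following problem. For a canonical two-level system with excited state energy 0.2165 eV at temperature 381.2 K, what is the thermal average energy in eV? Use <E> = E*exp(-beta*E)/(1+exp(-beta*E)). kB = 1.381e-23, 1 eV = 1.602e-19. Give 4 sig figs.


Step 1: beta*E = 0.2165*1.602e-19/(1.381e-23*381.2) = 6.588
Step 2: exp(-beta*E) = 0.001376
Step 3: <E> = 0.2165*0.001376/(1+0.001376) = 0.0002976 eV

0.0002976


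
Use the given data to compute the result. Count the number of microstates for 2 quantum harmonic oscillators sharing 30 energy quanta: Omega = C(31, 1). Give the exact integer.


Step 1: Use binomial coefficient C(31, 1)
Step 2: Numerator = 31! / 30!
Step 3: Denominator = 1!
Step 4: Omega = 31

31


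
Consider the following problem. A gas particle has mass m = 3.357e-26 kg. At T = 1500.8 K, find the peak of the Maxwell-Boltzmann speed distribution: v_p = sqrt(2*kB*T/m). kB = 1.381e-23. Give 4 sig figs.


Step 1: Numerator = 2*kB*T = 2*1.381e-23*1500.8 = 4.145e-20
Step 2: Ratio = 4.145e-20 / 3.357e-26 = 1.235e+06
Step 3: v_p = sqrt(1.235e+06) = 1111 m/s

1111


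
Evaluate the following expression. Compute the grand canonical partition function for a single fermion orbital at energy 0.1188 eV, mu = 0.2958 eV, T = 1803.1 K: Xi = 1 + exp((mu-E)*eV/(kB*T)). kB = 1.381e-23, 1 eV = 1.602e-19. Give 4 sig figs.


Step 1: (mu - E) = 0.2958 - 0.1188 = 0.177 eV
Step 2: x = (mu-E)*eV/(kB*T) = 0.177*1.602e-19/(1.381e-23*1803.1) = 1.139
Step 3: exp(x) = 3.123
Step 4: Xi = 1 + 3.123 = 4.123

4.123


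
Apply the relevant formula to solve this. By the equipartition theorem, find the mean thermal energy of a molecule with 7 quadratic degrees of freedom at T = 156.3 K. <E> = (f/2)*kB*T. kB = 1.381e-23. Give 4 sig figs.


Step 1: f/2 = 7/2 = 3.5
Step 2: kB*T = 1.381e-23 * 156.3 = 2.159e-21
Step 3: <E> = 3.5 * 2.159e-21 = 7.555e-21 J

7.555e-21


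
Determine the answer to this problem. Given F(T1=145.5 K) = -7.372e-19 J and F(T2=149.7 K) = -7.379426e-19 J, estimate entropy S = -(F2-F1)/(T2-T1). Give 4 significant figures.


Step 1: dF = F2 - F1 = -7.379426e-19 - (-7.372e-19) = -7.426e-22 J
Step 2: dT = T2 - T1 = 149.7 - 145.5 = 4.2 K
Step 3: S = -dF/dT = -(-7.426e-22)/4.2 = 1.768e-22 J/K

1.768e-22


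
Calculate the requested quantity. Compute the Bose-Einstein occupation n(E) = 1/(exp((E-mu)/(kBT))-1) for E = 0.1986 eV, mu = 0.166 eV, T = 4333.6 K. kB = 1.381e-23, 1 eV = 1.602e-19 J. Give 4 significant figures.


Step 1: (E - mu) = 0.0326 eV
Step 2: x = (E-mu)*eV/(kB*T) = 0.0326*1.602e-19/(1.381e-23*4333.6) = 0.08726
Step 3: exp(x) = 1.091
Step 4: n = 1/(exp(x)-1) = 10.97

10.97


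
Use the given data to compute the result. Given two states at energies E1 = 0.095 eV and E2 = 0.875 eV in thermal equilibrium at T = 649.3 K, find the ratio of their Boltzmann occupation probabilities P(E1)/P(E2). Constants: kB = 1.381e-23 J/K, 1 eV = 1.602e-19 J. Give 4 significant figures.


Step 1: Compute energy difference dE = E1 - E2 = 0.095 - 0.875 = -0.78 eV
Step 2: Convert to Joules: dE_J = -0.78 * 1.602e-19 = -1.25e-19 J
Step 3: Compute exponent = -dE_J / (kB * T) = -(-1.25e-19) / (1.381e-23 * 649.3) = 13.94
Step 4: P(E1)/P(E2) = exp(13.94) = 1.127e+06

1.127e+06


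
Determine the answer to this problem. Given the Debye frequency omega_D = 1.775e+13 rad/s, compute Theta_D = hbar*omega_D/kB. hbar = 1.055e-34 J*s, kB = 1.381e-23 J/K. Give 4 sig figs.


Step 1: hbar*omega_D = 1.055e-34 * 1.775e+13 = 1.873e-21 J
Step 2: Theta_D = 1.873e-21 / 1.381e-23
Step 3: Theta_D = 135.6 K

135.6


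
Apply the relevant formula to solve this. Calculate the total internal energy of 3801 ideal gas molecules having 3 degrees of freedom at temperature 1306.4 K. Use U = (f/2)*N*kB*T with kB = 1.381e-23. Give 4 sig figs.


Step 1: f/2 = 3/2 = 1.5
Step 2: N*kB*T = 3801*1.381e-23*1306.4 = 6.858e-17
Step 3: U = 1.5 * 6.858e-17 = 1.029e-16 J

1.029e-16


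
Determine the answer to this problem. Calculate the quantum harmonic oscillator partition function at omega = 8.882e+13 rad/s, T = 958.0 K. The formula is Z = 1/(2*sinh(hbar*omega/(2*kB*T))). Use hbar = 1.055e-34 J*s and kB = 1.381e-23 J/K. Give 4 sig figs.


Step 1: Compute x = hbar*omega/(kB*T) = 1.055e-34*8.882e+13/(1.381e-23*958.0) = 0.7083
Step 2: x/2 = 0.3541
Step 3: sinh(x/2) = 0.3616
Step 4: Z = 1/(2*0.3616) = 1.383

1.383


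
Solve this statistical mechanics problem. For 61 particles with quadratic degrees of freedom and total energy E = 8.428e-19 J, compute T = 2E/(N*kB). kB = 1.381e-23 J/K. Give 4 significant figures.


Step 1: Numerator = 2*E = 2*8.428e-19 = 1.686e-18 J
Step 2: Denominator = N*kB = 61*1.381e-23 = 8.424e-22
Step 3: T = 1.686e-18 / 8.424e-22 = 2001 K

2001


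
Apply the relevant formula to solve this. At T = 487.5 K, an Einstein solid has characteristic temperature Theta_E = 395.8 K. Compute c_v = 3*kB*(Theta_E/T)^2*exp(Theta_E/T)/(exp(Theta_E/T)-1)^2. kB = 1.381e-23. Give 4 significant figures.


Step 1: x = Theta_E/T = 395.8/487.5 = 0.8119
Step 2: x^2 = 0.6592
Step 3: exp(x) = 2.252
Step 4: c_v = 3*1.381e-23*0.6592*2.252/(2.252-1)^2 = 3.923e-23

3.923e-23


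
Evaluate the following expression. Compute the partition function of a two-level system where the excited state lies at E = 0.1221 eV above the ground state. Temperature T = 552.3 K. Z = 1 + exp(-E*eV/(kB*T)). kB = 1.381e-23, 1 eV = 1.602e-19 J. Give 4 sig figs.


Step 1: Compute beta*E = E*eV/(kB*T) = 0.1221*1.602e-19/(1.381e-23*552.3) = 2.565
Step 2: exp(-beta*E) = exp(-2.565) = 0.07695
Step 3: Z = 1 + 0.07695 = 1.077

1.077


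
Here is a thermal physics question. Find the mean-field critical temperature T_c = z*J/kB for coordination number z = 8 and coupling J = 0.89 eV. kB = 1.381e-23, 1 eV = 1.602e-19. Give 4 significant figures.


Step 1: z*J = 8*0.89 = 7.12 eV
Step 2: Convert to Joules: 7.12*1.602e-19 = 1.141e-18 J
Step 3: T_c = 1.141e-18 / 1.381e-23 = 8.259e+04 K

8.259e+04


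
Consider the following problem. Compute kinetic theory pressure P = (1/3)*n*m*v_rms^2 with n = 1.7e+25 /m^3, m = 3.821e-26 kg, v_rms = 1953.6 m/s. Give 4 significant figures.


Step 1: v_rms^2 = 1953.6^2 = 3.817e+06
Step 2: n*m = 1.7e+25*3.821e-26 = 0.6496
Step 3: P = (1/3)*0.6496*3.817e+06 = 8.264e+05 Pa

8.264e+05


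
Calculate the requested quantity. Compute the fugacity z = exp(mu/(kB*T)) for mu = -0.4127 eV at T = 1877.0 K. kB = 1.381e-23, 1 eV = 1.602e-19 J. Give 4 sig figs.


Step 1: Convert mu to Joules: -0.4127*1.602e-19 = -6.611e-20 J
Step 2: kB*T = 1.381e-23*1877.0 = 2.592e-20 J
Step 3: mu/(kB*T) = -2.551
Step 4: z = exp(-2.551) = 0.07804

0.07804


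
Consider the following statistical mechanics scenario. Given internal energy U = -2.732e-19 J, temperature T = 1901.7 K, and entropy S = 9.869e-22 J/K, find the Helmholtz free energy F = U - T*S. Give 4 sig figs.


Step 1: T*S = 1901.7 * 9.869e-22 = 1.877e-18 J
Step 2: F = U - T*S = -2.732e-19 - 1.877e-18
Step 3: F = -2.15e-18 J

-2.15e-18


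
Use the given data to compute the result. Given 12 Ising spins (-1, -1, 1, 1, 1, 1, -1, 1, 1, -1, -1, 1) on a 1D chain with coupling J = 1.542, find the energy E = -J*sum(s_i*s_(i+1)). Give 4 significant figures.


Step 1: Nearest-neighbor products: 1, -1, 1, 1, 1, -1, -1, 1, -1, 1, -1
Step 2: Sum of products = 1
Step 3: E = -1.542 * 1 = -1.542

-1.542


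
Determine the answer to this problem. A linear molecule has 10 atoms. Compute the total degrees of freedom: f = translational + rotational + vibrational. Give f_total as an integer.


Step 1: Translational DOF = 3
Step 2: Rotational DOF (linear) = 2
Step 3: Vibrational DOF = 3*10 - 5 = 25
Step 4: Total = 3 + 2 + 25 = 30

30


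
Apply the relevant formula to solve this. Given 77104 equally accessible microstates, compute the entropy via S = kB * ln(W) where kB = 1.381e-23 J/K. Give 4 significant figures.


Step 1: ln(W) = ln(77104) = 11.25
Step 2: S = kB * ln(W) = 1.381e-23 * 11.25
Step 3: S = 1.554e-22 J/K

1.554e-22


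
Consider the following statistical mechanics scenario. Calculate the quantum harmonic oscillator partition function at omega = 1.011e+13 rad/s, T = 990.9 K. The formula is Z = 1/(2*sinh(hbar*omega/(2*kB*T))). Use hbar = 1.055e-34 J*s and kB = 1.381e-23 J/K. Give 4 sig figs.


Step 1: Compute x = hbar*omega/(kB*T) = 1.055e-34*1.011e+13/(1.381e-23*990.9) = 0.07794
Step 2: x/2 = 0.03897
Step 3: sinh(x/2) = 0.03898
Step 4: Z = 1/(2*0.03898) = 12.83

12.83


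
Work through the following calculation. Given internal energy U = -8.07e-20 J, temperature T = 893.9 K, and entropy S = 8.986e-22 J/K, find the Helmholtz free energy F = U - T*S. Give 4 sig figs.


Step 1: T*S = 893.9 * 8.986e-22 = 8.033e-19 J
Step 2: F = U - T*S = -8.07e-20 - 8.033e-19
Step 3: F = -8.84e-19 J

-8.84e-19


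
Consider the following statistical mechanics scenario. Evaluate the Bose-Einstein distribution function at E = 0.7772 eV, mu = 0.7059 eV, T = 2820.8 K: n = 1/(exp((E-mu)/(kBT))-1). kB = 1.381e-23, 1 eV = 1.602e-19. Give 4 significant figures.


Step 1: (E - mu) = 0.0713 eV
Step 2: x = (E-mu)*eV/(kB*T) = 0.0713*1.602e-19/(1.381e-23*2820.8) = 0.2932
Step 3: exp(x) = 1.341
Step 4: n = 1/(exp(x)-1) = 2.935

2.935


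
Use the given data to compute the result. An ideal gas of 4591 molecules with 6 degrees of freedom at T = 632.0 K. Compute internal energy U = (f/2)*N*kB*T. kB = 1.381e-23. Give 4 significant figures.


Step 1: f/2 = 6/2 = 3.0
Step 2: N*kB*T = 4591*1.381e-23*632.0 = 4.007e-17
Step 3: U = 3.0 * 4.007e-17 = 1.202e-16 J

1.202e-16


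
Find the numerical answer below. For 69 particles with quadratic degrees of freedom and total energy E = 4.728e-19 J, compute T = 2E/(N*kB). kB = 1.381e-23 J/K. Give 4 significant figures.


Step 1: Numerator = 2*E = 2*4.728e-19 = 9.456e-19 J
Step 2: Denominator = N*kB = 69*1.381e-23 = 9.529e-22
Step 3: T = 9.456e-19 / 9.529e-22 = 992.3 K

992.3


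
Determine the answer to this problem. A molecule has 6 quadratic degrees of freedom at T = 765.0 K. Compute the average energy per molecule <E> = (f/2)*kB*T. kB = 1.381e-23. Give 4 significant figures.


Step 1: f/2 = 6/2 = 3
Step 2: kB*T = 1.381e-23 * 765.0 = 1.056e-20
Step 3: <E> = 3 * 1.056e-20 = 3.169e-20 J

3.169e-20


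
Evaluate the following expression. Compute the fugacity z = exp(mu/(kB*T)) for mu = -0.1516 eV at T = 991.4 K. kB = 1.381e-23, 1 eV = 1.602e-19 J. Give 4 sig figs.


Step 1: Convert mu to Joules: -0.1516*1.602e-19 = -2.429e-20 J
Step 2: kB*T = 1.381e-23*991.4 = 1.369e-20 J
Step 3: mu/(kB*T) = -1.774
Step 4: z = exp(-1.774) = 0.1697

0.1697


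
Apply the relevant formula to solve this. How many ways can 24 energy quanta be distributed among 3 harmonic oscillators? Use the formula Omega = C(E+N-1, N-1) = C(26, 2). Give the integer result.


Step 1: Use binomial coefficient C(26, 2)
Step 2: Numerator = 26! / 24!
Step 3: Denominator = 2!
Step 4: Omega = 325

325


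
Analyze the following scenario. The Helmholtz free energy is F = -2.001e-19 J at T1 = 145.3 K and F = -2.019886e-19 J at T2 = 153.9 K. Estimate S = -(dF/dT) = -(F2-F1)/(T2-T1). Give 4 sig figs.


Step 1: dF = F2 - F1 = -2.019886e-19 - (-2.001e-19) = -1.8886e-21 J
Step 2: dT = T2 - T1 = 153.9 - 145.3 = 8.6 K
Step 3: S = -dF/dT = -(-1.8886e-21)/8.6 = 2.196e-22 J/K

2.196e-22


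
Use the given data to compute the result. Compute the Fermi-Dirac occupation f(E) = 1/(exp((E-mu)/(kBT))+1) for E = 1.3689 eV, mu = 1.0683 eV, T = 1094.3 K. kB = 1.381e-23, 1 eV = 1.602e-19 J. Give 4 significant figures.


Step 1: (E - mu) = 1.3689 - 1.0683 = 0.3006 eV
Step 2: Convert: (E-mu)*eV = 4.816e-20 J
Step 3: x = (E-mu)*eV/(kB*T) = 3.187
Step 4: f = 1/(exp(3.187)+1) = 0.03967

0.03967


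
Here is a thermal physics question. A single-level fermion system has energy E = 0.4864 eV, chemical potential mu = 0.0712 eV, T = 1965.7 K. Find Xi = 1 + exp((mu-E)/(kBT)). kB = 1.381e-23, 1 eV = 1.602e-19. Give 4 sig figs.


Step 1: (mu - E) = 0.0712 - 0.4864 = -0.4152 eV
Step 2: x = (mu-E)*eV/(kB*T) = -0.4152*1.602e-19/(1.381e-23*1965.7) = -2.45
Step 3: exp(x) = 0.08627
Step 4: Xi = 1 + 0.08627 = 1.086

1.086


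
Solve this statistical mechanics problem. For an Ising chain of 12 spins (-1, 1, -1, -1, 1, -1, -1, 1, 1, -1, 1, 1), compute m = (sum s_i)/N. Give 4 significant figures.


Step 1: Count up spins (+1): 6, down spins (-1): 6
Step 2: Total magnetization M = 6 - 6 = 0
Step 3: m = M/N = 0/12 = 0

0


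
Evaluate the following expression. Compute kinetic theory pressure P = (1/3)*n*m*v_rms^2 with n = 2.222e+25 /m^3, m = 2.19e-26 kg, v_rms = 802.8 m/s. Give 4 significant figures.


Step 1: v_rms^2 = 802.8^2 = 6.445e+05
Step 2: n*m = 2.222e+25*2.19e-26 = 0.4866
Step 3: P = (1/3)*0.4866*6.445e+05 = 1.045e+05 Pa

1.045e+05


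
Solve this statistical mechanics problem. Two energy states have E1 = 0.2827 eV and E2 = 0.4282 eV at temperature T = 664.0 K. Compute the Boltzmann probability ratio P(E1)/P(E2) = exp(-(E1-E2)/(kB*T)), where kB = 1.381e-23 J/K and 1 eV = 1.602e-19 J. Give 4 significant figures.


Step 1: Compute energy difference dE = E1 - E2 = 0.2827 - 0.4282 = -0.1455 eV
Step 2: Convert to Joules: dE_J = -0.1455 * 1.602e-19 = -2.331e-20 J
Step 3: Compute exponent = -dE_J / (kB * T) = -(-2.331e-20) / (1.381e-23 * 664.0) = 2.542
Step 4: P(E1)/P(E2) = exp(2.542) = 12.7

12.7


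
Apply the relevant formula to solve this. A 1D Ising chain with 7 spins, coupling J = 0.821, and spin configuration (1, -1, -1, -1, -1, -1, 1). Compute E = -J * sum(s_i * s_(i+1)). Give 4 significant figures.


Step 1: Nearest-neighbor products: -1, 1, 1, 1, 1, -1
Step 2: Sum of products = 2
Step 3: E = -0.821 * 2 = -1.642

-1.642


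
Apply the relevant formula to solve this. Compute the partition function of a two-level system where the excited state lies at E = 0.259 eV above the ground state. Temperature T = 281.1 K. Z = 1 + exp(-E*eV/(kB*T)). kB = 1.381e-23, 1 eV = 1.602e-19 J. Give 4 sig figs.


Step 1: Compute beta*E = E*eV/(kB*T) = 0.259*1.602e-19/(1.381e-23*281.1) = 10.69
Step 2: exp(-beta*E) = exp(-10.69) = 2.281e-05
Step 3: Z = 1 + 2.281e-05 = 1

1


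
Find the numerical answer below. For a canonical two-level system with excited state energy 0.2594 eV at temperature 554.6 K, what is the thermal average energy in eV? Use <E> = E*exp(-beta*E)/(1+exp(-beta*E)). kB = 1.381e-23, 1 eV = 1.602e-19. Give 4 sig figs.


Step 1: beta*E = 0.2594*1.602e-19/(1.381e-23*554.6) = 5.426
Step 2: exp(-beta*E) = 0.004402
Step 3: <E> = 0.2594*0.004402/(1+0.004402) = 0.001137 eV

0.001137


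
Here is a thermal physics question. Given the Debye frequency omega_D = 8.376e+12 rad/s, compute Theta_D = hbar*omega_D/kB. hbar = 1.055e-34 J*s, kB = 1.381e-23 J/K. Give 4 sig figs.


Step 1: hbar*omega_D = 1.055e-34 * 8.376e+12 = 8.837e-22 J
Step 2: Theta_D = 8.837e-22 / 1.381e-23
Step 3: Theta_D = 63.99 K

63.99


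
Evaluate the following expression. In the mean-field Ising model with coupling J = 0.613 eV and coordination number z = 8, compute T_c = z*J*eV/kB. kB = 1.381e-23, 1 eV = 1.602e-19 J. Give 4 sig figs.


Step 1: z*J = 8*0.613 = 4.904 eV
Step 2: Convert to Joules: 4.904*1.602e-19 = 7.856e-19 J
Step 3: T_c = 7.856e-19 / 1.381e-23 = 5.689e+04 K

5.689e+04


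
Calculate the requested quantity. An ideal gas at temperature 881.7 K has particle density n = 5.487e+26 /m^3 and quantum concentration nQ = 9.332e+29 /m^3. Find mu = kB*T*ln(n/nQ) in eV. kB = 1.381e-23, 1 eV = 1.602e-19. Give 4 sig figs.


Step 1: n/nQ = 5.487e+26/9.332e+29 = 0.000588
Step 2: ln(n/nQ) = -7.439
Step 3: mu = kB*T*ln(n/nQ) = 1.218e-20*-7.439 = -9.058e-20 J
Step 4: Convert to eV: -9.058e-20/1.602e-19 = -0.5654 eV

-0.5654


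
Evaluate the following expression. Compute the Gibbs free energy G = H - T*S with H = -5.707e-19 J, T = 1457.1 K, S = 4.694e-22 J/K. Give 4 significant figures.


Step 1: T*S = 1457.1 * 4.694e-22 = 6.84e-19 J
Step 2: G = H - T*S = -5.707e-19 - 6.84e-19
Step 3: G = -1.255e-18 J

-1.255e-18


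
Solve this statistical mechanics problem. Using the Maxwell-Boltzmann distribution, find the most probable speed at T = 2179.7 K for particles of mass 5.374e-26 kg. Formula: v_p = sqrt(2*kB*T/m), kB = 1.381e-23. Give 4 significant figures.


Step 1: Numerator = 2*kB*T = 2*1.381e-23*2179.7 = 6.02e-20
Step 2: Ratio = 6.02e-20 / 5.374e-26 = 1.12e+06
Step 3: v_p = sqrt(1.12e+06) = 1058 m/s

1058


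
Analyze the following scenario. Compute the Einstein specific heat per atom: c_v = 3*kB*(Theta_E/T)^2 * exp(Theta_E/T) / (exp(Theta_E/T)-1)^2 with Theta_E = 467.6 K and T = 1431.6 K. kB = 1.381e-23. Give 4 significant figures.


Step 1: x = Theta_E/T = 467.6/1431.6 = 0.3266
Step 2: x^2 = 0.1067
Step 3: exp(x) = 1.386
Step 4: c_v = 3*1.381e-23*0.1067*1.386/(1.386-1)^2 = 4.106e-23

4.106e-23


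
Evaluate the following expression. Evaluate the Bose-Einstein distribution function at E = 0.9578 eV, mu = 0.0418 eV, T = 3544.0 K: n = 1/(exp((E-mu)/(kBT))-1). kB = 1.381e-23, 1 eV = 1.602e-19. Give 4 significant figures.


Step 1: (E - mu) = 0.916 eV
Step 2: x = (E-mu)*eV/(kB*T) = 0.916*1.602e-19/(1.381e-23*3544.0) = 2.998
Step 3: exp(x) = 20.05
Step 4: n = 1/(exp(x)-1) = 0.05249

0.05249


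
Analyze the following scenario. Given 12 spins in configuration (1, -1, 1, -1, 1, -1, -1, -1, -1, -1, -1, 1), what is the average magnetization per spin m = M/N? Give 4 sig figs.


Step 1: Count up spins (+1): 4, down spins (-1): 8
Step 2: Total magnetization M = 4 - 8 = -4
Step 3: m = M/N = -4/12 = -0.3333

-0.3333


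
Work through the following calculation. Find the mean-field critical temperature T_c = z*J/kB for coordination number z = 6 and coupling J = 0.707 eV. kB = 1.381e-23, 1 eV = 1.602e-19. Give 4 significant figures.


Step 1: z*J = 6*0.707 = 4.242 eV
Step 2: Convert to Joules: 4.242*1.602e-19 = 6.796e-19 J
Step 3: T_c = 6.796e-19 / 1.381e-23 = 4.921e+04 K

4.921e+04


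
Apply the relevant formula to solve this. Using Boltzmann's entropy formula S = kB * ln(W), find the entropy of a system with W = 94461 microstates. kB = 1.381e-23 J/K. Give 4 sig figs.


Step 1: ln(W) = ln(94461) = 11.46
Step 2: S = kB * ln(W) = 1.381e-23 * 11.46
Step 3: S = 1.582e-22 J/K

1.582e-22


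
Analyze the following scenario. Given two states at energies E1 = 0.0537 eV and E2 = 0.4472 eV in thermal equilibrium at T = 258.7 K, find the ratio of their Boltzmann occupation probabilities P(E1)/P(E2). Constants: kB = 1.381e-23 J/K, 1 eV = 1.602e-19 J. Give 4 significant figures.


Step 1: Compute energy difference dE = E1 - E2 = 0.0537 - 0.4472 = -0.3935 eV
Step 2: Convert to Joules: dE_J = -0.3935 * 1.602e-19 = -6.304e-20 J
Step 3: Compute exponent = -dE_J / (kB * T) = -(-6.304e-20) / (1.381e-23 * 258.7) = 17.64
Step 4: P(E1)/P(E2) = exp(17.64) = 4.603e+07

4.603e+07


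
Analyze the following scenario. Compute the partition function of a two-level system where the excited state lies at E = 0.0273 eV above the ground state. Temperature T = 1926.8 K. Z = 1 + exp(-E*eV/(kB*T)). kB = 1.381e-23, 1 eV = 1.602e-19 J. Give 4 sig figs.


Step 1: Compute beta*E = E*eV/(kB*T) = 0.0273*1.602e-19/(1.381e-23*1926.8) = 0.1644
Step 2: exp(-beta*E) = exp(-0.1644) = 0.8484
Step 3: Z = 1 + 0.8484 = 1.848

1.848


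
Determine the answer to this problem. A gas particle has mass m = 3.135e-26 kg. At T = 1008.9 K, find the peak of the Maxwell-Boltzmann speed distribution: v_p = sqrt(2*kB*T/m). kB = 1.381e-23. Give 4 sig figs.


Step 1: Numerator = 2*kB*T = 2*1.381e-23*1008.9 = 2.787e-20
Step 2: Ratio = 2.787e-20 / 3.135e-26 = 8.889e+05
Step 3: v_p = sqrt(8.889e+05) = 942.8 m/s

942.8


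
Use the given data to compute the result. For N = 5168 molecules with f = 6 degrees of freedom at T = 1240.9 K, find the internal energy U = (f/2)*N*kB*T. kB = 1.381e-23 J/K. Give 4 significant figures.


Step 1: f/2 = 6/2 = 3.0
Step 2: N*kB*T = 5168*1.381e-23*1240.9 = 8.856e-17
Step 3: U = 3.0 * 8.856e-17 = 2.657e-16 J

2.657e-16


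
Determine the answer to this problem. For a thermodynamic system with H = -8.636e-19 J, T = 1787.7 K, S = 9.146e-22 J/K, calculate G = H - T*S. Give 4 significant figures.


Step 1: T*S = 1787.7 * 9.146e-22 = 1.635e-18 J
Step 2: G = H - T*S = -8.636e-19 - 1.635e-18
Step 3: G = -2.499e-18 J

-2.499e-18


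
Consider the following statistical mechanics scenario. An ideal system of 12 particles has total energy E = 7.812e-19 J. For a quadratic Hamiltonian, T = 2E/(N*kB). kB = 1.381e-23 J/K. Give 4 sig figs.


Step 1: Numerator = 2*E = 2*7.812e-19 = 1.562e-18 J
Step 2: Denominator = N*kB = 12*1.381e-23 = 1.657e-22
Step 3: T = 1.562e-18 / 1.657e-22 = 9428 K

9428


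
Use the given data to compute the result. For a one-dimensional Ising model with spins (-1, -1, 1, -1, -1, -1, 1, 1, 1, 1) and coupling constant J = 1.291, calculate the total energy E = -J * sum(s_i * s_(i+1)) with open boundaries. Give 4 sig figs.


Step 1: Nearest-neighbor products: 1, -1, -1, 1, 1, -1, 1, 1, 1
Step 2: Sum of products = 3
Step 3: E = -1.291 * 3 = -3.873

-3.873


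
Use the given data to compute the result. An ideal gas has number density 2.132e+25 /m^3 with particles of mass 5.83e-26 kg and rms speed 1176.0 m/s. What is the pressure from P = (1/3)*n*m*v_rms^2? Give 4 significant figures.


Step 1: v_rms^2 = 1176.0^2 = 1.383e+06
Step 2: n*m = 2.132e+25*5.83e-26 = 1.243
Step 3: P = (1/3)*1.243*1.383e+06 = 5.73e+05 Pa

5.73e+05


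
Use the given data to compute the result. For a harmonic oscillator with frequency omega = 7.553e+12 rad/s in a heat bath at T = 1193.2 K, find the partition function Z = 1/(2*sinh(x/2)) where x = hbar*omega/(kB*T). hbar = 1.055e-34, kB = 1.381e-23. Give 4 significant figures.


Step 1: Compute x = hbar*omega/(kB*T) = 1.055e-34*7.553e+12/(1.381e-23*1193.2) = 0.04836
Step 2: x/2 = 0.02418
Step 3: sinh(x/2) = 0.02418
Step 4: Z = 1/(2*0.02418) = 20.68

20.68


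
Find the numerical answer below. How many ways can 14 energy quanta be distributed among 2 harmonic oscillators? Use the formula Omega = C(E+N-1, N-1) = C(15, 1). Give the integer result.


Step 1: Use binomial coefficient C(15, 1)
Step 2: Numerator = 15! / 14!
Step 3: Denominator = 1!
Step 4: Omega = 15

15


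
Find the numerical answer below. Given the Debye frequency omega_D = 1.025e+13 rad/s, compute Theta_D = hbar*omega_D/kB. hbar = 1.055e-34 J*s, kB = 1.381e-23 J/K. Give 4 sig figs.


Step 1: hbar*omega_D = 1.055e-34 * 1.025e+13 = 1.081e-21 J
Step 2: Theta_D = 1.081e-21 / 1.381e-23
Step 3: Theta_D = 78.3 K

78.3


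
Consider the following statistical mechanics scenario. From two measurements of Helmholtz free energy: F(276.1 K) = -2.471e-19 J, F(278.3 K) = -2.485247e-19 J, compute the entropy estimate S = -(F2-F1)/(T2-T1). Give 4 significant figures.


Step 1: dF = F2 - F1 = -2.485247e-19 - (-2.471e-19) = -1.4247e-21 J
Step 2: dT = T2 - T1 = 278.3 - 276.1 = 2.2 K
Step 3: S = -dF/dT = -(-1.4247e-21)/2.2 = 6.476e-22 J/K

6.476e-22


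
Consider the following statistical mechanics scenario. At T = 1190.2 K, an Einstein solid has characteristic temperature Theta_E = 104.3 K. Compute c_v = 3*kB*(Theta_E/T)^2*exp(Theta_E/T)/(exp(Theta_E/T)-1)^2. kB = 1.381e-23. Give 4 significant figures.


Step 1: x = Theta_E/T = 104.3/1190.2 = 0.08763
Step 2: x^2 = 0.007679
Step 3: exp(x) = 1.092
Step 4: c_v = 3*1.381e-23*0.007679*1.092/(1.092-1)^2 = 4.14e-23

4.14e-23


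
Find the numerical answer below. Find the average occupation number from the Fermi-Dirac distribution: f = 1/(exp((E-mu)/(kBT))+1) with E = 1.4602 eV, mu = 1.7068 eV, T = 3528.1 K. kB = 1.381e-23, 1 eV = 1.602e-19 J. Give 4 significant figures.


Step 1: (E - mu) = 1.4602 - 1.7068 = -0.2466 eV
Step 2: Convert: (E-mu)*eV = -3.951e-20 J
Step 3: x = (E-mu)*eV/(kB*T) = -0.8108
Step 4: f = 1/(exp(-0.8108)+1) = 0.6923

0.6923
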